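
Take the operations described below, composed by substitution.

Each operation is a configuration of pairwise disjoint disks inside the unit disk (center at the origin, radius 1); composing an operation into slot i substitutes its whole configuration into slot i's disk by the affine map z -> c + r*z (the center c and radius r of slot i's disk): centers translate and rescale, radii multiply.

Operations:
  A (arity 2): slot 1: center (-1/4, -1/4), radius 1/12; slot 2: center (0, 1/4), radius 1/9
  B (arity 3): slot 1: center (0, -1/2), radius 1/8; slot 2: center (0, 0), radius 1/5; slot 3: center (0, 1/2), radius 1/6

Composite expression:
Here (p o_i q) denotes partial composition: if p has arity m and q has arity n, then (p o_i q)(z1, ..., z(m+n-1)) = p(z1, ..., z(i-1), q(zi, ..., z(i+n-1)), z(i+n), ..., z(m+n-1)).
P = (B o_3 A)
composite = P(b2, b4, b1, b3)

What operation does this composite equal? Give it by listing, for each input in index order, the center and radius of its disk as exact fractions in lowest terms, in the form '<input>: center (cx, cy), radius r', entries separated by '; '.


Affine substitution under B: radii multiply and b-centers shift.
b2: after 1 affine step, its disk has center (0, -1/2), radius 1/8
b4: after 1 affine step, its disk has center (0, 0), radius 1/5
b1: after 2 affine steps, its disk has center (-1/24, 11/24), radius 1/72
b3: after 2 affine steps, its disk has center (0, 13/24), radius 1/54

b1: center (-1/24, 11/24), radius 1/72; b2: center (0, -1/2), radius 1/8; b3: center (0, 13/24), radius 1/54; b4: center (0, 0), radius 1/5


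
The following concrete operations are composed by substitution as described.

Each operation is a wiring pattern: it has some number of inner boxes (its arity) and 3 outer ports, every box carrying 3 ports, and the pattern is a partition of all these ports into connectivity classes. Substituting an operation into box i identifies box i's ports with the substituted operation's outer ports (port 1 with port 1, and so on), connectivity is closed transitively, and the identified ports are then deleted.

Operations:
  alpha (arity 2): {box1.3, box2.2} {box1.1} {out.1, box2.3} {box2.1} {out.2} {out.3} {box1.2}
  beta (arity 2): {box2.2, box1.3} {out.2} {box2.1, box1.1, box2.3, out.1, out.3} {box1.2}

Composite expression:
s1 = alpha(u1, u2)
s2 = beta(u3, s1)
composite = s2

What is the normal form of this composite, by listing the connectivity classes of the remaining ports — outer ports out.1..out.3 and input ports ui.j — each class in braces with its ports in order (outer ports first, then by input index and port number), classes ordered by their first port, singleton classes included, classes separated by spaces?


Substituting into beta glues patterns; closure does the rest.
through alpha, on inputs (u1, u2): {out.1, u2.3} {out.2} {out.3} {u1.1} {u1.2} {u1.3, u2.2} {u2.1} (out.j = stage outer ports)
through beta, on inputs (u3, u1, u2): {out.1, out.3, u2.3, u3.1} {out.2} {u1.1} {u1.2} {u1.3, u2.2} {u2.1} {u3.2} {u3.3} (out.j = stage outer ports)

{out.1, out.3, u2.3, u3.1} {out.2} {u1.1} {u1.2} {u1.3, u2.2} {u2.1} {u3.2} {u3.3}


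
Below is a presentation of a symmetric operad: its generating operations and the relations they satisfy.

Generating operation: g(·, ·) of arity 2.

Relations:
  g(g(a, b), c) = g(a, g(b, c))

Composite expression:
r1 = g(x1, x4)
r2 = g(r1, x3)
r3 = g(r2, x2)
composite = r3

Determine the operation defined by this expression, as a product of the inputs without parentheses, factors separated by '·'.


x1 · x4 · x3 · x2

The g-tree's shape is irrelevant; the x-reading-order decides.
g(x1, x4) reduces to x1 · x4
g(g(x1, x4), x3) reduces to x1 · x4 · x3
g(g(g(x1, x4), x3), x2) reduces to x1 · x4 · x3 · x2


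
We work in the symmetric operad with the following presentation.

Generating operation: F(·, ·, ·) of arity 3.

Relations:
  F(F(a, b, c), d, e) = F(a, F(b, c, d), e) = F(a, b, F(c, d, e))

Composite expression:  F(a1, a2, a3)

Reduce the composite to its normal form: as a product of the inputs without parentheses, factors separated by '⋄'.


All parenthesizations of F agree; list the a-inputs left to right.
F(a1, a2, a3) reduces to a1 ⋄ a2 ⋄ a3

a1 ⋄ a2 ⋄ a3


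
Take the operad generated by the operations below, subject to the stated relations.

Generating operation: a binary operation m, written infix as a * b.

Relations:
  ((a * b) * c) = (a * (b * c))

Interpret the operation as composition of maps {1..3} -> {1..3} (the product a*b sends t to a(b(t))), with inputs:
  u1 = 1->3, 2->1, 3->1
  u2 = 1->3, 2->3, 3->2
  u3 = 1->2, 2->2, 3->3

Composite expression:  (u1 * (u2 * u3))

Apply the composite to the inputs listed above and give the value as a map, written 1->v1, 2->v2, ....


1->1, 2->1, 3->1

(u2 * u3) = 1->3, 2->3, 3->2
(u1 * (u2 * u3)) = 1->1, 2->1, 3->1


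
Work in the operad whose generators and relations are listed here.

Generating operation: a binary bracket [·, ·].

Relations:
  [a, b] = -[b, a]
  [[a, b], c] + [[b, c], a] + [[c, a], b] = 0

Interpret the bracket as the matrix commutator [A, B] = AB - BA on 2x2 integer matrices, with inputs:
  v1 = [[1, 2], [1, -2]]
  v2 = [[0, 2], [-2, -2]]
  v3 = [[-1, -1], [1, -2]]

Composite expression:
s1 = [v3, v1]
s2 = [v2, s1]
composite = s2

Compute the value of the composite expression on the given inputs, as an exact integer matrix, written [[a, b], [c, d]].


[[14, 22], [8, -14]]

[v3, v1] = [[-3, 5], [2, 3]]
[v2, [v3, v1]] = [[14, 22], [8, -14]]


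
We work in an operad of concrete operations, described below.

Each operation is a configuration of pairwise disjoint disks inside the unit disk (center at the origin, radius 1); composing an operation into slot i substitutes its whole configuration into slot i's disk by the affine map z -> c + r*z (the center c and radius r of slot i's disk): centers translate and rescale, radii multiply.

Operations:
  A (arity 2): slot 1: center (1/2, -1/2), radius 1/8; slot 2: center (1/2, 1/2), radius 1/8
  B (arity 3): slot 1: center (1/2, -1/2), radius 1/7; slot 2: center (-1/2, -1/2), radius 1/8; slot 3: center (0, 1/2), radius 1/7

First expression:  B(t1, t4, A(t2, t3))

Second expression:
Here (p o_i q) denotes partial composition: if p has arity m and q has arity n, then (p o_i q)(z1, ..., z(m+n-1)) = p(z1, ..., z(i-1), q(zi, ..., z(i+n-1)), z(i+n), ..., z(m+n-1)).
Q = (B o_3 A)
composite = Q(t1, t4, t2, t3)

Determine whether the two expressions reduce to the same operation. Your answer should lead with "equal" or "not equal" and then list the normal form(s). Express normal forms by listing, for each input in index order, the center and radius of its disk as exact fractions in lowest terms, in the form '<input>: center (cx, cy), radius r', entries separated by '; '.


equal: each reduces to t1: center (1/2, -1/2), radius 1/7; t2: center (1/14, 3/7), radius 1/56; t3: center (1/14, 4/7), radius 1/56; t4: center (-1/2, -1/2), radius 1/8

Reducing the first expression gives t1: center (1/2, -1/2), radius 1/7; t2: center (1/14, 3/7), radius 1/56; t3: center (1/14, 4/7), radius 1/56; t4: center (-1/2, -1/2), radius 1/8
Reducing the second expression gives t1: center (1/2, -1/2), radius 1/7; t2: center (1/14, 3/7), radius 1/56; t3: center (1/14, 4/7), radius 1/56; t4: center (-1/2, -1/2), radius 1/8
Same normal form: equal.


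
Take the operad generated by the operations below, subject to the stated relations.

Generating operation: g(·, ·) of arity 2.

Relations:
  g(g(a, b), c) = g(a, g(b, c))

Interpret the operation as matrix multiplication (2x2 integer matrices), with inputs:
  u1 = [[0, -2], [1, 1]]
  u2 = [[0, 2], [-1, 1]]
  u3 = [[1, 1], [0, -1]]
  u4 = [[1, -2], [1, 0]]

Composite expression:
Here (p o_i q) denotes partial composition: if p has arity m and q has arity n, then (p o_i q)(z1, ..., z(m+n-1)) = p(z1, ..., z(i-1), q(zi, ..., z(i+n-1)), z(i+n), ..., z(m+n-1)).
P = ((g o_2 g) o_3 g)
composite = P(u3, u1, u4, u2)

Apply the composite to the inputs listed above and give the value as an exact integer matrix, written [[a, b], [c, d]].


[[2, -2], [-2, -2]]


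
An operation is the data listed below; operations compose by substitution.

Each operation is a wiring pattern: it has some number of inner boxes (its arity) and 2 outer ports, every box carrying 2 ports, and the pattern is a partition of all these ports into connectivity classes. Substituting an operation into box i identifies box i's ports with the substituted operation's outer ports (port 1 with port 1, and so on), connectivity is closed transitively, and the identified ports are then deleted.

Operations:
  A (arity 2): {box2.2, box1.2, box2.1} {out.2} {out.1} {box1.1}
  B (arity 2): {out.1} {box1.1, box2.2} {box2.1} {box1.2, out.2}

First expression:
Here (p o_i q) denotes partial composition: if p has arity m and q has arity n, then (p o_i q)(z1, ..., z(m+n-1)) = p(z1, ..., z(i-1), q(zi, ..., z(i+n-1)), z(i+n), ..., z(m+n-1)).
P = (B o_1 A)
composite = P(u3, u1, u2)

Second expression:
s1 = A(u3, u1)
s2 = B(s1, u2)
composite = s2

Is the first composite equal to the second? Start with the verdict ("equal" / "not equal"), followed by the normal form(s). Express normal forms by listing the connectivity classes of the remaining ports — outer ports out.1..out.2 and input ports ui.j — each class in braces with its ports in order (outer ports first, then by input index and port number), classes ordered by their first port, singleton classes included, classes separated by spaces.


equal: each reduces to {out.1} {out.2} {u1.1, u1.2, u3.2} {u2.1} {u2.2} {u3.1}


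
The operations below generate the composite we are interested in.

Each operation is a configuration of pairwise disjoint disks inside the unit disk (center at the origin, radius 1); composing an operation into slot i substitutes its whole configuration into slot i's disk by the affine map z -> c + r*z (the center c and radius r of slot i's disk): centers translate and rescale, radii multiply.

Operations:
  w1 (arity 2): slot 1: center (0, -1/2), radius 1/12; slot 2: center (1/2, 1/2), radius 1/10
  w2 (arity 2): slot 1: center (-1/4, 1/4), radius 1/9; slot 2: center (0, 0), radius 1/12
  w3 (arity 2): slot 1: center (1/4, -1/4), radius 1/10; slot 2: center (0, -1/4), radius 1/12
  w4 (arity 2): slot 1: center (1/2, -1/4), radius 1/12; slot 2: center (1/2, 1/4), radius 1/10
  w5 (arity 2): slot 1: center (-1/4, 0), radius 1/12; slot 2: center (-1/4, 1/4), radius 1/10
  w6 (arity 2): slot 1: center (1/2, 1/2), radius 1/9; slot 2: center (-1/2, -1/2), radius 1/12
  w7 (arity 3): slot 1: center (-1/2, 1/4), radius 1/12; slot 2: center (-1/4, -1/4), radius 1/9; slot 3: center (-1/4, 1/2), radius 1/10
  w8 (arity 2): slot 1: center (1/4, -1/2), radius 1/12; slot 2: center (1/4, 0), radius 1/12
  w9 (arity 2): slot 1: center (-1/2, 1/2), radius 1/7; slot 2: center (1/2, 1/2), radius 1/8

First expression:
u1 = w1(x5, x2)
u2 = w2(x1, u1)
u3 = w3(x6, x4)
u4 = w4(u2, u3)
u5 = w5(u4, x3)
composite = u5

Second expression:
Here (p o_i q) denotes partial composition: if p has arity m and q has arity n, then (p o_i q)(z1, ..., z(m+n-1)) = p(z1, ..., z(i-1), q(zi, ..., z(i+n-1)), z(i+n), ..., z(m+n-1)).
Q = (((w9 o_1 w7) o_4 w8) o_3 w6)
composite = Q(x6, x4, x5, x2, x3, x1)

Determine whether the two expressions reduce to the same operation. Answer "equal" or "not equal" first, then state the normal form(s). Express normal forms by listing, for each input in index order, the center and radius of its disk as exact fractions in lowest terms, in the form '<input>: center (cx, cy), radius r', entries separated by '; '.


not equal — first x1: center (-121/576, -11/576), radius 1/1296; x2: center (-719/3456, -71/3456), radius 1/17280; x3: center (-1/4, 1/4), radius 1/10; x4: center (-5/24, 3/160), radius 1/1440; x5: center (-5/24, -73/3456), radius 1/20736; x6: center (-33/160, 3/160), radius 1/1200, second x1: center (17/32, 1/2), radius 1/96; x2: center (-19/35, 79/140), radius 1/840; x3: center (17/32, 7/16), radius 1/96; x4: center (-15/28, 13/28), radius 1/63; x5: center (-37/70, 81/140), radius 1/630; x6: center (-4/7, 15/28), radius 1/84

Normal form of the first expression: x1: center (-121/576, -11/576), radius 1/1296; x2: center (-719/3456, -71/3456), radius 1/17280; x3: center (-1/4, 1/4), radius 1/10; x4: center (-5/24, 3/160), radius 1/1440; x5: center (-5/24, -73/3456), radius 1/20736; x6: center (-33/160, 3/160), radius 1/1200
Normal form of the second expression: x1: center (17/32, 1/2), radius 1/96; x2: center (-19/35, 79/140), radius 1/840; x3: center (17/32, 7/16), radius 1/96; x4: center (-15/28, 13/28), radius 1/63; x5: center (-37/70, 81/140), radius 1/630; x6: center (-4/7, 15/28), radius 1/84
Distinct normal forms: not equal.


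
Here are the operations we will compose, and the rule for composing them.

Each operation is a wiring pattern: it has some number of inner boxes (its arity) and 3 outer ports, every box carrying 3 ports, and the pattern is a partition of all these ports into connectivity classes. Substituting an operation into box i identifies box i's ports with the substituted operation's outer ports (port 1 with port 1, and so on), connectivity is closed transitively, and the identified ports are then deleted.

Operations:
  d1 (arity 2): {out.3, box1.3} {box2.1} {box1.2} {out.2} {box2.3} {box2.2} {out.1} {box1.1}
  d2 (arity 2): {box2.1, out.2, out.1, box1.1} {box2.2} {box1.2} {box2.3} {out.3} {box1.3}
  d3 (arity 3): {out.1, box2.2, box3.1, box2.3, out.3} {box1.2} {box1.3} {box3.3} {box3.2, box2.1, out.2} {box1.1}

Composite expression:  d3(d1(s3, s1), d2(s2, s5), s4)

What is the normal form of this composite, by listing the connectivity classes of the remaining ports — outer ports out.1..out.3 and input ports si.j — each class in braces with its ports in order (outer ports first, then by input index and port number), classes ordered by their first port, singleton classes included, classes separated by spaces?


{out.1, out.2, out.3, s2.1, s4.1, s4.2, s5.1} {s1.1} {s1.2} {s1.3} {s2.2} {s2.3} {s3.1} {s3.2} {s3.3} {s4.3} {s5.2} {s5.3}

Two ports join when wires chain via d3-identified ports.
the subtree at d1 composes to {out.1} {out.2} {out.3, s3.3} {s1.1} {s1.2} {s1.3} {s3.1} {s3.2} on (s3, s1); out.j = own outer ports
the subtree at d2 composes to {out.1, out.2, s2.1, s5.1} {out.3} {s2.2} {s2.3} {s5.2} {s5.3} on (s2, s5); out.j = own outer ports
the subtree at d3 composes to {out.1, out.2, out.3, s2.1, s4.1, s4.2, s5.1} {s1.1} {s1.2} {s1.3} {s2.2} {s2.3} {s3.1} {s3.2} {s3.3} {s4.3} {s5.2} {s5.3} on (s3, s1, s2, s5, s4); out.j = own outer ports


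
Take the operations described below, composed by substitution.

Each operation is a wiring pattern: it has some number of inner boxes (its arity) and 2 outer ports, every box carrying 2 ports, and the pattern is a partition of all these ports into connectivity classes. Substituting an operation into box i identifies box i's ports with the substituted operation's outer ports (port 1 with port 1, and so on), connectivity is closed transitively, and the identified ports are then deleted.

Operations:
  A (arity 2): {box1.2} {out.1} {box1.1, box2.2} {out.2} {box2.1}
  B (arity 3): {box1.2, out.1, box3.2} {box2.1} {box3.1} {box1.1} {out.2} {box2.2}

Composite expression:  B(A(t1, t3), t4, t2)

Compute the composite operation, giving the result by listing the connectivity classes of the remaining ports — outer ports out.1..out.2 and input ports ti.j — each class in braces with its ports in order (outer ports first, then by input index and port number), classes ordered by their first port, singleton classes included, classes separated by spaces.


{out.1, t2.2} {out.2} {t1.1, t3.2} {t1.2} {t2.1} {t3.1} {t4.1} {t4.2}

Two ports join when wires chain via B-identified ports.
composing A on (t1, t3), with out.j its own outer ports: {out.1} {out.2} {t1.1, t3.2} {t1.2} {t3.1}
composing B on (t1, t3, t4, t2), with out.j its own outer ports: {out.1, t2.2} {out.2} {t1.1, t3.2} {t1.2} {t2.1} {t3.1} {t4.1} {t4.2}


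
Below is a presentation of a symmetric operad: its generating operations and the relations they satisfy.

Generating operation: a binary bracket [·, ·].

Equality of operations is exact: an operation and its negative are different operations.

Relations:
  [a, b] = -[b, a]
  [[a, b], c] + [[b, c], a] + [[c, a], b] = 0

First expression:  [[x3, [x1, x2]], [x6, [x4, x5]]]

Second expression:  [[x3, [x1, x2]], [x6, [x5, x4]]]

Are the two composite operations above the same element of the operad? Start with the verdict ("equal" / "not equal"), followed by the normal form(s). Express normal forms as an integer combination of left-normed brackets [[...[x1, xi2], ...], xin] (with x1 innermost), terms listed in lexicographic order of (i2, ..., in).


not equal; first: [[[[[x1, x2], x3], x4], x5], x6] - [[[[[x1, x2], x3], x5], x4], x6] - [[[[[x1, x2], x3], x6], x4], x5] + [[[[[x1, x2], x3], x6], x5], x4]; second: -[[[[[x1, x2], x3], x4], x5], x6] + [[[[[x1, x2], x3], x5], x4], x6] + [[[[[x1, x2], x3], x6], x4], x5] - [[[[[x1, x2], x3], x6], x5], x4]

The first expression reduces to [[[[[x1, x2], x3], x4], x5], x6] - [[[[[x1, x2], x3], x5], x4], x6] - [[[[[x1, x2], x3], x6], x4], x5] + [[[[[x1, x2], x3], x6], x5], x4]
The second expression reduces to -[[[[[x1, x2], x3], x4], x5], x6] + [[[[[x1, x2], x3], x5], x4], x6] + [[[[[x1, x2], x3], x6], x4], x5] - [[[[[x1, x2], x3], x6], x5], x4]
No match — not equal.


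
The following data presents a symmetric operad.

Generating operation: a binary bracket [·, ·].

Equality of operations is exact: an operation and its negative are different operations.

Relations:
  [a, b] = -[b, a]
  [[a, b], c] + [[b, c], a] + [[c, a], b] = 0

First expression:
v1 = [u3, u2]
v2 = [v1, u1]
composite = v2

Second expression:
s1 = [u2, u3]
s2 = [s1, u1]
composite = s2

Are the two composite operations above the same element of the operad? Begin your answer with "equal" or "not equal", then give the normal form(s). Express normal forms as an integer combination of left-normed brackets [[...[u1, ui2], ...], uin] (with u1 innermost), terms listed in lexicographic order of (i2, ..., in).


not equal; first: [[u1, u2], u3] - [[u1, u3], u2]; second: -[[u1, u2], u3] + [[u1, u3], u2]

Reducing the first expression gives [[u1, u2], u3] - [[u1, u3], u2]
Reducing the second expression gives -[[u1, u2], u3] + [[u1, u3], u2]
The forms do not match — not equal.


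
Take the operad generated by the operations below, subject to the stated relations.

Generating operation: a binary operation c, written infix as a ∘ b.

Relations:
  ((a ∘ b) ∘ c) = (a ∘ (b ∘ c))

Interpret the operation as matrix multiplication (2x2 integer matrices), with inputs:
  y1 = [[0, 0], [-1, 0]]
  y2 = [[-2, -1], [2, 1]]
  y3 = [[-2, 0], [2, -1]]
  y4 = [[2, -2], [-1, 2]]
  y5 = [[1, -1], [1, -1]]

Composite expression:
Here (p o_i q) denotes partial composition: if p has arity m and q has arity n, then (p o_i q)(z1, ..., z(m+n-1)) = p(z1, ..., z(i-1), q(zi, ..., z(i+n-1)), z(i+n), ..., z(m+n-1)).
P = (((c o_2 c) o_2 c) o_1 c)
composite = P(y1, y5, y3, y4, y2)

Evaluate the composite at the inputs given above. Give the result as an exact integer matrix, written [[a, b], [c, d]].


[[0, 0], [-38, -19]]

(y1 ∘ y5) = [[0, 0], [-1, 1]]
(y3 ∘ y4) = [[-4, 4], [5, -6]]
((y3 ∘ y4) ∘ y2) = [[16, 8], [-22, -11]]
((y1 ∘ y5) ∘ ((y3 ∘ y4) ∘ y2)) = [[0, 0], [-38, -19]]


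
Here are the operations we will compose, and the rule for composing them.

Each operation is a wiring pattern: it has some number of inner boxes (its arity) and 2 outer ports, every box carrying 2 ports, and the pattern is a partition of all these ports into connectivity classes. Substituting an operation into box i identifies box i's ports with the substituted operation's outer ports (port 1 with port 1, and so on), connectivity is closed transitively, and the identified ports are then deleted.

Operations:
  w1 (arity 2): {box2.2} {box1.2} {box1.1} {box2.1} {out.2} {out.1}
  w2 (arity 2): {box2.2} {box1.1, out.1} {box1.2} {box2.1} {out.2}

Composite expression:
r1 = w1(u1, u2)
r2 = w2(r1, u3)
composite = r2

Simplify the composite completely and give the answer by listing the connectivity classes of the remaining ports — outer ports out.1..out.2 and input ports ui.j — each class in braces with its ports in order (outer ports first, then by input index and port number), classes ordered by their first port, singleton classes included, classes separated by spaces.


{out.1} {out.2} {u1.1} {u1.2} {u2.1} {u2.2} {u3.1} {u3.2}

After gluing at w2, chains via deleted ports link the u-ports.
through w1, on inputs (u1, u2): {out.1} {out.2} {u1.1} {u1.2} {u2.1} {u2.2} (out.j = stage outer ports)
through w2, on inputs (u1, u2, u3): {out.1} {out.2} {u1.1} {u1.2} {u2.1} {u2.2} {u3.1} {u3.2} (out.j = stage outer ports)


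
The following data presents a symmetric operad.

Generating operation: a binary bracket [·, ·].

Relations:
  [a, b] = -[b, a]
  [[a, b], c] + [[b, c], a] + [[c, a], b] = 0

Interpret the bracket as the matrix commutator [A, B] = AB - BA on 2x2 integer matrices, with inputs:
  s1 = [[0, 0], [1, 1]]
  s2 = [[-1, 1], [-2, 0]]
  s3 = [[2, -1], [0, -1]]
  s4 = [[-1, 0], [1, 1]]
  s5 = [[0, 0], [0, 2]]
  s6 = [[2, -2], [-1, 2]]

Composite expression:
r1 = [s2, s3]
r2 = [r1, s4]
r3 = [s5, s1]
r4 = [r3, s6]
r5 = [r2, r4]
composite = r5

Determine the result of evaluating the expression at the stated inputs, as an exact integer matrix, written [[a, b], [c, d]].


[s2, s3] = [[-2, -2], [-6, 2]]
[[s2, s3], s4] = [[-2, -4], [16, 2]]
[s5, s1] = [[0, 0], [2, 0]]
[[s5, s1], s6] = [[4, 0], [0, -4]]
[[[s2, s3], s4], [[s5, s1], s6]] = [[0, 32], [128, 0]]

[[0, 32], [128, 0]]


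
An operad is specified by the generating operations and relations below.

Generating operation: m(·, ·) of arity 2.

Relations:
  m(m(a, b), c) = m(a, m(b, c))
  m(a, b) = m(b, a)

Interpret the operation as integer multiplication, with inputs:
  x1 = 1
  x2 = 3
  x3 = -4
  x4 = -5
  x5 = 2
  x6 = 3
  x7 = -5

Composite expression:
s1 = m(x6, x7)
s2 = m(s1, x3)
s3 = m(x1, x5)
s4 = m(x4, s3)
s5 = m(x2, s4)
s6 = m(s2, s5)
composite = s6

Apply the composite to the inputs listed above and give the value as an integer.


-1800


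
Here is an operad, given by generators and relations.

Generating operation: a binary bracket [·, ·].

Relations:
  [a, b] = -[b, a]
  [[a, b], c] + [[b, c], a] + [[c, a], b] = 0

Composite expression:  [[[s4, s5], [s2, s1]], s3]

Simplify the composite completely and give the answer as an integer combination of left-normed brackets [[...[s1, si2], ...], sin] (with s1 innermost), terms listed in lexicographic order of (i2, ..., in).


[[[[s1, s2], s4], s5], s3] - [[[[s1, s2], s5], s4], s3]

Skip Jacobi rewriting: expand, keep s1-initial words, read off terms.
Composite bracket: [[[s4, s5], [s2, s1]], s3]
The bracket unfolds into 16 signed words via [a, b] = ab - ba (2^4 = 16).
Only words starting with s1 matter:
  the word s1s2s4s5s3 carries sign +1 and contributes +[[[[s1, s2], s4], s5], s3]
  the word s1s2s5s4s3 carries sign -1 and contributes -[[[[s1, s2], s5], s4], s3]


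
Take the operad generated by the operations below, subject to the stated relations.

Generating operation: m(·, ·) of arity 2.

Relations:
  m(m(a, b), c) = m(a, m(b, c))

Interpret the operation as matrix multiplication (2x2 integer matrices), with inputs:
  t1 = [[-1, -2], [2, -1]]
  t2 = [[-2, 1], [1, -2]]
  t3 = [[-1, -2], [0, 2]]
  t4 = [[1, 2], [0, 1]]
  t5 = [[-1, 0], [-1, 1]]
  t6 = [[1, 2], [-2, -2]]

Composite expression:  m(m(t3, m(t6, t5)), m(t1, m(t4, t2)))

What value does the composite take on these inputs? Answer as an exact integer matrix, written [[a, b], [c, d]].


[[8, -43], [-12, 72]]

m(t6, t5) = [[-3, 2], [4, -2]]
m(t3, m(t6, t5)) = [[-5, 2], [8, -4]]
m(t4, t2) = [[0, -3], [1, -2]]
m(t1, m(t4, t2)) = [[-2, 7], [-1, -4]]
m(m(t3, m(t6, t5)), m(t1, m(t4, t2))) = [[8, -43], [-12, 72]]


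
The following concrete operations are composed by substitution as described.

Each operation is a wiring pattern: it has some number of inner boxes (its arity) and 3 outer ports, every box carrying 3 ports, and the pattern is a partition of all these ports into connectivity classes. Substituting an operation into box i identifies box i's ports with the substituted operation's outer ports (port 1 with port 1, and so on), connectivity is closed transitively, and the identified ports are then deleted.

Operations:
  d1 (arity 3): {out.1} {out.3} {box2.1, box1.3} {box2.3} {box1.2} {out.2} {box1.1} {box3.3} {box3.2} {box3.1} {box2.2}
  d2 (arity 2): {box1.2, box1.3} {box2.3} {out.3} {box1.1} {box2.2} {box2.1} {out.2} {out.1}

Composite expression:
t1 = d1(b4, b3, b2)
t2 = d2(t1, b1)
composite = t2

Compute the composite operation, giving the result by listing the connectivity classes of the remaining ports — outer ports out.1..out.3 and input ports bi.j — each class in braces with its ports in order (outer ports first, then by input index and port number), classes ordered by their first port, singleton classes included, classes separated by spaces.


{out.1} {out.2} {out.3} {b1.1} {b1.2} {b1.3} {b2.1} {b2.2} {b2.3} {b3.1, b4.3} {b3.2} {b3.3} {b4.1} {b4.2}


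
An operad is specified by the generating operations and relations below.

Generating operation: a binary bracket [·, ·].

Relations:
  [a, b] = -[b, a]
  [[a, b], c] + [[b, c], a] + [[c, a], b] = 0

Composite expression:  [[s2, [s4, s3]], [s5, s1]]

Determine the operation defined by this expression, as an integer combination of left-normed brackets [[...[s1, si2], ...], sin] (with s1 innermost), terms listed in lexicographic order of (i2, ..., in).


Left-normed coefficients sit on the s1-initial expansion words.
Composite bracket: [[s2, [s4, s3]], [s5, s1]]
Expanding via [a, b] = ab - ba: 16 signed words (2^4 = 16).
Words beginning with s1 determine it all:
  sign of s1s5s2s3s4 is -1, so it contributes -[[[[s1, s5], s2], s3], s4]
  sign of s1s5s2s4s3 is +1, so it contributes +[[[[s1, s5], s2], s4], s3]
  sign of s1s5s3s4s2 is +1, so it contributes +[[[[s1, s5], s3], s4], s2]
  sign of s1s5s4s3s2 is -1, so it contributes -[[[[s1, s5], s4], s3], s2]

-[[[[s1, s5], s2], s3], s4] + [[[[s1, s5], s2], s4], s3] + [[[[s1, s5], s3], s4], s2] - [[[[s1, s5], s4], s3], s2]


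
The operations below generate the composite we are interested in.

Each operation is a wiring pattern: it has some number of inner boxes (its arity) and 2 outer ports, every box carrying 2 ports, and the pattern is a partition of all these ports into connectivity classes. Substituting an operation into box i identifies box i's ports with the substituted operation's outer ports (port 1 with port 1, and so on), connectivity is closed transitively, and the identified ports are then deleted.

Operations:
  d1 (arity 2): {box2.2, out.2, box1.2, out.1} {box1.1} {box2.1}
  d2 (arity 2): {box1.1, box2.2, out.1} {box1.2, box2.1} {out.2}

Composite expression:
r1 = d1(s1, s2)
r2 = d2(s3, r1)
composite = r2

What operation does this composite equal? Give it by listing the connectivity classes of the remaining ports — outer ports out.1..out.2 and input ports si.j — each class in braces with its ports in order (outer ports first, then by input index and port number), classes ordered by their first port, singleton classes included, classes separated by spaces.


{out.1, s1.2, s2.2, s3.1, s3.2} {out.2} {s1.1} {s2.1}

Treat the ports identified at d2 as solder joints: merge, then drop.
through d1, on inputs (s1, s2): {out.1, out.2, s1.2, s2.2} {s1.1} {s2.1} (out.j = stage outer ports)
through d2, on inputs (s3, s1, s2): {out.1, s1.2, s2.2, s3.1, s3.2} {out.2} {s1.1} {s2.1} (out.j = stage outer ports)


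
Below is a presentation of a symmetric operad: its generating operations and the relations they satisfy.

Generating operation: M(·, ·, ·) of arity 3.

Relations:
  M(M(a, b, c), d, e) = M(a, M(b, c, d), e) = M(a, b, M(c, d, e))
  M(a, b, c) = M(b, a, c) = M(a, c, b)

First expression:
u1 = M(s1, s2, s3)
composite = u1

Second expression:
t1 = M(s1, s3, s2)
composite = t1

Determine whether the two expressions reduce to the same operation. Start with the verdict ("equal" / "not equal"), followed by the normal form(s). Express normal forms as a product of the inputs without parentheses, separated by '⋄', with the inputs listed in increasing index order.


equal; both compose to s1 ⋄ s2 ⋄ s3

Reducing the first expression gives s1 ⋄ s2 ⋄ s3
Reducing the second expression gives s1 ⋄ s2 ⋄ s3
The forms coincide; equal.


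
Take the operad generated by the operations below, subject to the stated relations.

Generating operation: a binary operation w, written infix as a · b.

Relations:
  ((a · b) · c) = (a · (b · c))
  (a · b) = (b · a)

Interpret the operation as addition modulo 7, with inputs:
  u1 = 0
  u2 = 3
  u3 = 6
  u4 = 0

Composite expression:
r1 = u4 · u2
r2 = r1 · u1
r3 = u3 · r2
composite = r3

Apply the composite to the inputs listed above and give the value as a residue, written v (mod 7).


2 (mod 7)

(u4 · u2) = 3
((u4 · u2) · u1) = 3
(u3 · ((u4 · u2) · u1)) = 2


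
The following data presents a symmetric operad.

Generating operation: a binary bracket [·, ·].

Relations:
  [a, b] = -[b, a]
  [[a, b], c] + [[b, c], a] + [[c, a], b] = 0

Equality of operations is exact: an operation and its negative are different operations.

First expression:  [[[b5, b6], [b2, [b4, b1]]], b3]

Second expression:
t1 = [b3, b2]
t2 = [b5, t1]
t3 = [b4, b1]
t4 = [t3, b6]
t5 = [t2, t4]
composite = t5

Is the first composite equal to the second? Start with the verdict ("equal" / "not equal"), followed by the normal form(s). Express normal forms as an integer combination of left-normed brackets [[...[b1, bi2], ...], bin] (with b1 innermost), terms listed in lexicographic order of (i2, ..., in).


not equal: they reduce to -[[[[[b1, b4], b2], b5], b6], b3] + [[[[[b1, b4], b2], b6], b5], b3] and [[[[[b1, b4], b6], b2], b3], b5] - [[[[[b1, b4], b6], b3], b2], b5] - [[[[[b1, b4], b6], b5], b2], b3] + [[[[[b1, b4], b6], b5], b3], b2]

The first expression, normalized: -[[[[[b1, b4], b2], b5], b6], b3] + [[[[[b1, b4], b2], b6], b5], b3]
The second expression, normalized: [[[[[b1, b4], b6], b2], b3], b5] - [[[[[b1, b4], b6], b3], b2], b5] - [[[[[b1, b4], b6], b5], b2], b3] + [[[[[b1, b4], b6], b5], b3], b2]
The normal forms differ: not equal.


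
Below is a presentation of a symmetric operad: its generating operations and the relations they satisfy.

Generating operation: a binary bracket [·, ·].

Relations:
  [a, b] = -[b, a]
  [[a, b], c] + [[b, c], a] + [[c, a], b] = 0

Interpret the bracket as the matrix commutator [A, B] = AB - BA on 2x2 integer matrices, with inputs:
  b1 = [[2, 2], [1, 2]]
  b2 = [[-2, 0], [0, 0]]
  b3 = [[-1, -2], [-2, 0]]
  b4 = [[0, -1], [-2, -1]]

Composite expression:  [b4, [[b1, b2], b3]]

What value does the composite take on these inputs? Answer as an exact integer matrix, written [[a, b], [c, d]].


[b1, b2] = [[0, 4], [-2, 0]]
[[b1, b2], b3] = [[-12, 4], [2, 12]]
[b4, [[b1, b2], b3]] = [[6, -20], [46, -6]]

[[6, -20], [46, -6]]


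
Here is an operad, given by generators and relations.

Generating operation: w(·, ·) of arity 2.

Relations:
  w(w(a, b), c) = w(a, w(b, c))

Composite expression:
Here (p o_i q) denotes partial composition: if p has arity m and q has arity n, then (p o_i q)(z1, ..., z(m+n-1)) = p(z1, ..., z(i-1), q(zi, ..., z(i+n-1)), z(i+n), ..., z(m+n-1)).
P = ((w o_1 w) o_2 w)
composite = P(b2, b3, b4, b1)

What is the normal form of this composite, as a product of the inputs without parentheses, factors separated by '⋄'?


Key point: w is associative — brackets drop, the b-order remains.
w(b3, b4) reduces to b3 ⋄ b4
w(b2, w(b3, b4)) reduces to b2 ⋄ b3 ⋄ b4
w(w(b2, w(b3, b4)), b1) reduces to b2 ⋄ b3 ⋄ b4 ⋄ b1

b2 ⋄ b3 ⋄ b4 ⋄ b1


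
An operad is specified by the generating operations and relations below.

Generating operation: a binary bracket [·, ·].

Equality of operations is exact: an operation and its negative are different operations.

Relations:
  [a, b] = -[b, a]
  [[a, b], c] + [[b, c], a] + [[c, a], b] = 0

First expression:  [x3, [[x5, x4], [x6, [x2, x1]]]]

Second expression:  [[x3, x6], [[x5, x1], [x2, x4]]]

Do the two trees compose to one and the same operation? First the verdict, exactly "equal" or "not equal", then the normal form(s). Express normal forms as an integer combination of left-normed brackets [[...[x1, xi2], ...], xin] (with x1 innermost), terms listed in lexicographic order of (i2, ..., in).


not equal — first -[[[[[x1, x2], x6], x4], x5], x3] + [[[[[x1, x2], x6], x5], x4], x3], second [[[[[x1, x5], x2], x4], x3], x6] - [[[[[x1, x5], x2], x4], x6], x3] - [[[[[x1, x5], x4], x2], x3], x6] + [[[[[x1, x5], x4], x2], x6], x3]

Reducing the first expression gives -[[[[[x1, x2], x6], x4], x5], x3] + [[[[[x1, x2], x6], x5], x4], x3]
Reducing the second expression gives [[[[[x1, x5], x2], x4], x3], x6] - [[[[[x1, x5], x2], x4], x6], x3] - [[[[[x1, x5], x4], x2], x3], x6] + [[[[[x1, x5], x4], x2], x6], x3]
No match — not equal.


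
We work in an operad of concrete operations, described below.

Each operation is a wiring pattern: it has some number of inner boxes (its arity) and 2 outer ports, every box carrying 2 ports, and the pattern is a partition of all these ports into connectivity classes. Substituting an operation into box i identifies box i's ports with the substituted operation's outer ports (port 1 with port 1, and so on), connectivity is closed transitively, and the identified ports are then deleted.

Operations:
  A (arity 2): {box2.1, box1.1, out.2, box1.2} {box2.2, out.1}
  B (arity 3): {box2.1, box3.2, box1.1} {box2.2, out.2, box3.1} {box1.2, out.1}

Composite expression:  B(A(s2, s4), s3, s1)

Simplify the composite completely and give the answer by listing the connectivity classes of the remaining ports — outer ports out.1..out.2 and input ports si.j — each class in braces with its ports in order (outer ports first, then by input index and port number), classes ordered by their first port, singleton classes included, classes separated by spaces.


{out.1, s2.1, s2.2, s4.1} {out.2, s1.1, s3.2} {s1.2, s3.1, s4.2}

Connectivity passes through glued B-boundaries; trace each wire chain.
composing A on (s2, s4), with out.j its own outer ports: {out.1, s4.2} {out.2, s2.1, s2.2, s4.1}
composing B on (s2, s4, s3, s1), with out.j its own outer ports: {out.1, s2.1, s2.2, s4.1} {out.2, s1.1, s3.2} {s1.2, s3.1, s4.2}


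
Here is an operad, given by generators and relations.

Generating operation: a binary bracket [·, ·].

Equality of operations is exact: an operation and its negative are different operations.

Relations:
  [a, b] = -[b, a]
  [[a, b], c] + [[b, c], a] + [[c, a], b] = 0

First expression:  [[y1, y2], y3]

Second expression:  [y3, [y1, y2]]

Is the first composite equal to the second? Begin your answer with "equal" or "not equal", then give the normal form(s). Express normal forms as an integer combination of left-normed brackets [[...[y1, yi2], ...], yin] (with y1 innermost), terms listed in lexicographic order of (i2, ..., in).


not equal: they reduce to [[y1, y2], y3] and -[[y1, y2], y3]

In normal form, the first expression is [[y1, y2], y3]
In normal form, the second expression is -[[y1, y2], y3]
The normal forms differ: not equal.


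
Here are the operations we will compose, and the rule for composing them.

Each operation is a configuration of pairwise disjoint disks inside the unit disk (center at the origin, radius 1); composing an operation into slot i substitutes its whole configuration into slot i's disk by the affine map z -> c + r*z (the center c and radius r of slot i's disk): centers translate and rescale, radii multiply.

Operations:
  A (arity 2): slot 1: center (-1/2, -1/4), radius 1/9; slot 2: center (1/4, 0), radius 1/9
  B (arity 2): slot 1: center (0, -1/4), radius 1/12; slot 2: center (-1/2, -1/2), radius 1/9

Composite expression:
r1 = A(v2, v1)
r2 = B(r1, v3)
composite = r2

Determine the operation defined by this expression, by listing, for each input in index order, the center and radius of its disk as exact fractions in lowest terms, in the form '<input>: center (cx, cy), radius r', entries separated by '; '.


Below B, radii multiply path by path; the v-disk centers shift.
input v2: composing its 2 substitution steps yields center (-1/24, -13/48), radius 1/108
input v1: composing its 2 substitution steps yields center (1/48, -1/4), radius 1/108
input v3: composing its 1 substitution step yields center (-1/2, -1/2), radius 1/9

v1: center (1/48, -1/4), radius 1/108; v2: center (-1/24, -13/48), radius 1/108; v3: center (-1/2, -1/2), radius 1/9


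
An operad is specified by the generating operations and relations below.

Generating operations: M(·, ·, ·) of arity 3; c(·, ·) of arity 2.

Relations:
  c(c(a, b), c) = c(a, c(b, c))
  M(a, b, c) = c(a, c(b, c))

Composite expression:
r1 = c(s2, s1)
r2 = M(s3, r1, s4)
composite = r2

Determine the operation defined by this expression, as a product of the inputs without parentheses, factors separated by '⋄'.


s3 ⋄ s2 ⋄ s1 ⋄ s4

All parenthesizations of M agree; list the s-inputs left to right.
c(s2, s1) spells out as s2 ⋄ s1
M(s3, c(s2, s1), s4) spells out as s3 ⋄ s2 ⋄ s1 ⋄ s4


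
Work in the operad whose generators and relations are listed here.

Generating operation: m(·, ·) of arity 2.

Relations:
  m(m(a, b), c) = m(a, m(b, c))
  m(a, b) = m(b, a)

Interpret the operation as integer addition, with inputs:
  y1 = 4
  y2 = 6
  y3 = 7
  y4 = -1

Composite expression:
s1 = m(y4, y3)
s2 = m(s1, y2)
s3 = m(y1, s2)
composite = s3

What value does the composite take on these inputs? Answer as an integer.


m(y4, y3) = 6
m(m(y4, y3), y2) = 12
m(y1, m(m(y4, y3), y2)) = 16

16


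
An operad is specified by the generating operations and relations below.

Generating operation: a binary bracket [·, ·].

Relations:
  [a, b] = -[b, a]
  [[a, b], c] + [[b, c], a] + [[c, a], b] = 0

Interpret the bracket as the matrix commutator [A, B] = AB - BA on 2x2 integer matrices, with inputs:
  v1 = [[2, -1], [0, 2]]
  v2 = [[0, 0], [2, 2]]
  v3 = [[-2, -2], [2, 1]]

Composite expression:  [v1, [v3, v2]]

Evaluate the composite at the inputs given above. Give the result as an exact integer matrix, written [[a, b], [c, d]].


[v3, v2] = [[-4, -4], [2, 4]]
[v1, [v3, v2]] = [[-2, -8], [0, 2]]

[[-2, -8], [0, 2]]


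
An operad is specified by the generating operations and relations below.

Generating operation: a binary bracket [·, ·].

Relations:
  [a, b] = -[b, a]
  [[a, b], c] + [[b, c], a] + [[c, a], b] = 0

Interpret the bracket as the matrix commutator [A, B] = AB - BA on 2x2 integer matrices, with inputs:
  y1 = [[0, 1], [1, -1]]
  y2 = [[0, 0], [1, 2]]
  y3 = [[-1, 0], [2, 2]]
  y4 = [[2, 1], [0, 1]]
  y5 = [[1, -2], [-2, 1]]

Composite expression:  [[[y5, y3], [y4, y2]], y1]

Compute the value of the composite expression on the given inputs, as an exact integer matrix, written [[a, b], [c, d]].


[[-8, -8], [16, 8]]

[y5, y3] = [[-4, -6], [6, 4]]
[y4, y2] = [[1, 2], [-1, -1]]
[[y5, y3], [y4, y2]] = [[-6, -4], [4, 6]]
[[[y5, y3], [y4, y2]], y1] = [[-8, -8], [16, 8]]


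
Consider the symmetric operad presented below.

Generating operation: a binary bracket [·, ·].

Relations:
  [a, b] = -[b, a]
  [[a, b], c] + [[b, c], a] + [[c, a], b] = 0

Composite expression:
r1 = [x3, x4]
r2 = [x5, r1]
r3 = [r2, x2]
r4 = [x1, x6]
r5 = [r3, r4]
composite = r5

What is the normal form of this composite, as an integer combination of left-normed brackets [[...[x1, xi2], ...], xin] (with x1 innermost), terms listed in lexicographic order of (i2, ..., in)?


-[[[[[x1, x6], x2], x3], x4], x5] + [[[[[x1, x6], x2], x4], x3], x5] + [[[[[x1, x6], x2], x5], x3], x4] - [[[[[x1, x6], x2], x5], x4], x3] + [[[[[x1, x6], x3], x4], x5], x2] - [[[[[x1, x6], x4], x3], x5], x2] - [[[[[x1, x6], x5], x3], x4], x2] + [[[[[x1, x6], x5], x4], x3], x2]


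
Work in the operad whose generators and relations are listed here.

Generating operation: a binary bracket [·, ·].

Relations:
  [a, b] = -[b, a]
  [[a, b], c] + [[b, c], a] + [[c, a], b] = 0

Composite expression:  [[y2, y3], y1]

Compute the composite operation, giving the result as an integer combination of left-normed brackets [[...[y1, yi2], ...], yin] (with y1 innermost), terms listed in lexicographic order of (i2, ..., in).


-[[y1, y2], y3] + [[y1, y3], y2]

Left-normed coefficients sit on the y1-initial expansion words.
Composite bracket: [[y2, y3], y1]
Applying ab - ba throughout gives 4 signed words (2^2 = 4).
Coefficients come from the y1-initial words:
  from y1y2y3, sign -1: term -[[y1, y2], y3]
  from y1y3y2, sign +1: term +[[y1, y3], y2]
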